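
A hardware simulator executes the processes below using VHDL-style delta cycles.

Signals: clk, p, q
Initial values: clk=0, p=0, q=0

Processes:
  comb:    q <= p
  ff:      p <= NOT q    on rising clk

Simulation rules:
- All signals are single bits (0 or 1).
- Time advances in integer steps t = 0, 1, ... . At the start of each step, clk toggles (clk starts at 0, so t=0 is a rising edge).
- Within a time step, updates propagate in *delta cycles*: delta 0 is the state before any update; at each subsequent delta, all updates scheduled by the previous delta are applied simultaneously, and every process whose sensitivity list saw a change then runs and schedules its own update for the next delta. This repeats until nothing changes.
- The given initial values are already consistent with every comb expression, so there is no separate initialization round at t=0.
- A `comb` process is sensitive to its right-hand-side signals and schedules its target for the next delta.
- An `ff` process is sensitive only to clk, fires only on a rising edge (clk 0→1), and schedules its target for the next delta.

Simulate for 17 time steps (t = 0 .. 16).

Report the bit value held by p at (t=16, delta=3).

1

[bits: p,clk,q]
t=0: Δ0=000 Δ1=010 Δ2=110 Δ3=111 | 3Δ
t=1: Δ0=111 Δ1=101 | 1Δ
t=2: Δ0=101 Δ1=111 Δ2=011 Δ3=010 | 3Δ
t=3: Δ0=010 Δ1=000 | 1Δ
t=4: Δ0=000 Δ1=010 Δ2=110 Δ3=111 | 3Δ
t=5: Δ0=111 Δ1=101 | 1Δ
t=6: Δ0=101 Δ1=111 Δ2=011 Δ3=010 | 3Δ
t=7: Δ0=010 Δ1=000 | 1Δ
t=8: Δ0=000 Δ1=010 Δ2=110 Δ3=111 | 3Δ
t=9: Δ0=111 Δ1=101 | 1Δ
t=10: Δ0=101 Δ1=111 Δ2=011 Δ3=010 | 3Δ
t=11: Δ0=010 Δ1=000 | 1Δ
t=12: Δ0=000 Δ1=010 Δ2=110 Δ3=111 | 3Δ
t=13: Δ0=111 Δ1=101 | 1Δ
t=14: Δ0=101 Δ1=111 Δ2=011 Δ3=010 | 3Δ
t=15: Δ0=010 Δ1=000 | 1Δ
t=16: Δ0=000 Δ1=010 Δ2=110 Δ3=111 | 3Δ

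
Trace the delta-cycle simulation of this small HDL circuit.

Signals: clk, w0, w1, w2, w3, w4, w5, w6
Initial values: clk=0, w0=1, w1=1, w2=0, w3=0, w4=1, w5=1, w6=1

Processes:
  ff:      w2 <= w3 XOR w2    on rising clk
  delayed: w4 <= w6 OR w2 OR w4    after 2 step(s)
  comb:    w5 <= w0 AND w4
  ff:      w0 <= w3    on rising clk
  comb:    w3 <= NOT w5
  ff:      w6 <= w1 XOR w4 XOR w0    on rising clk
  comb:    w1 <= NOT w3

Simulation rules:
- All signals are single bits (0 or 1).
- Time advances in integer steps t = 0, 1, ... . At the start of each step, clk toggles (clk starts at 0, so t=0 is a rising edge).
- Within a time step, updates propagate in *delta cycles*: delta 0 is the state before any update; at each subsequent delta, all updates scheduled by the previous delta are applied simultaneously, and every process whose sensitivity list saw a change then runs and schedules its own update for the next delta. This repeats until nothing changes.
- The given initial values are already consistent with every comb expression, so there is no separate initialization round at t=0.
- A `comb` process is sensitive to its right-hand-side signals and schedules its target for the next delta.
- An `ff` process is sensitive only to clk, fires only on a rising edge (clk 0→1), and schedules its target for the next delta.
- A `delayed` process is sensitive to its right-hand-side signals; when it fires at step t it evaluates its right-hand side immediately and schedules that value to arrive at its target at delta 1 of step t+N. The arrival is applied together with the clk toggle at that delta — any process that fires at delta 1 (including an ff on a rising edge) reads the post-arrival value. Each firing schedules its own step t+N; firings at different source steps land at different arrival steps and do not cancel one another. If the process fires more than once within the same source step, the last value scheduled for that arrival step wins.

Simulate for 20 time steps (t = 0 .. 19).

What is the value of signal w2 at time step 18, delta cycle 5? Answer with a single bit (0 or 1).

1

t0.Δ0 w1=1 w2=0 w3=0 w5=1 w6=1 w4=1 clk=0 w0=1
t0.Δ1 w1=1 w2=0 w3=0 w5=1 w6=1 w4=1 clk=1 w0=1
t0.Δ2 w1=1 w2=0 w3=0 w5=1 w6=1 w4=1 clk=1 w0=0
t0.Δ3 w1=1 w2=0 w3=0 w5=0 w6=1 w4=1 clk=1 w0=0
t0.Δ4 w1=1 w2=0 w3=1 w5=0 w6=1 w4=1 clk=1 w0=0
t0.Δ5 w1=0 w2=0 w3=1 w5=0 w6=1 w4=1 clk=1 w0=0
t1.Δ0 w1=0 w2=0 w3=1 w5=0 w6=1 w4=1 clk=1 w0=0
t1.Δ1 w1=0 w2=0 w3=1 w5=0 w6=1 w4=1 clk=0 w0=0
t2.Δ0 w1=0 w2=0 w3=1 w5=0 w6=1 w4=1 clk=0 w0=0
t2.Δ1 w1=0 w2=0 w3=1 w5=0 w6=1 w4=1 clk=1 w0=0
t2.Δ2 w1=0 w2=1 w3=1 w5=0 w6=1 w4=1 clk=1 w0=1
t2.Δ3 w1=0 w2=1 w3=1 w5=1 w6=1 w4=1 clk=1 w0=1
t2.Δ4 w1=0 w2=1 w3=0 w5=1 w6=1 w4=1 clk=1 w0=1
t2.Δ5 w1=1 w2=1 w3=0 w5=1 w6=1 w4=1 clk=1 w0=1
t3.Δ0 w1=1 w2=1 w3=0 w5=1 w6=1 w4=1 clk=1 w0=1
t3.Δ1 w1=1 w2=1 w3=0 w5=1 w6=1 w4=1 clk=0 w0=1
t4.Δ0 w1=1 w2=1 w3=0 w5=1 w6=1 w4=1 clk=0 w0=1
t4.Δ1 w1=1 w2=1 w3=0 w5=1 w6=1 w4=1 clk=1 w0=1
t4.Δ2 w1=1 w2=1 w3=0 w5=1 w6=1 w4=1 clk=1 w0=0
t4.Δ3 w1=1 w2=1 w3=0 w5=0 w6=1 w4=1 clk=1 w0=0
t4.Δ4 w1=1 w2=1 w3=1 w5=0 w6=1 w4=1 clk=1 w0=0
t4.Δ5 w1=0 w2=1 w3=1 w5=0 w6=1 w4=1 clk=1 w0=0
t5.Δ0 w1=0 w2=1 w3=1 w5=0 w6=1 w4=1 clk=1 w0=0
t5.Δ1 w1=0 w2=1 w3=1 w5=0 w6=1 w4=1 clk=0 w0=0
t6.Δ0 w1=0 w2=1 w3=1 w5=0 w6=1 w4=1 clk=0 w0=0
t6.Δ1 w1=0 w2=1 w3=1 w5=0 w6=1 w4=1 clk=1 w0=0
t6.Δ2 w1=0 w2=0 w3=1 w5=0 w6=1 w4=1 clk=1 w0=1
t6.Δ3 w1=0 w2=0 w3=1 w5=1 w6=1 w4=1 clk=1 w0=1
t6.Δ4 w1=0 w2=0 w3=0 w5=1 w6=1 w4=1 clk=1 w0=1
t6.Δ5 w1=1 w2=0 w3=0 w5=1 w6=1 w4=1 clk=1 w0=1
t7.Δ0 w1=1 w2=0 w3=0 w5=1 w6=1 w4=1 clk=1 w0=1
t7.Δ1 w1=1 w2=0 w3=0 w5=1 w6=1 w4=1 clk=0 w0=1
t8.Δ0 w1=1 w2=0 w3=0 w5=1 w6=1 w4=1 clk=0 w0=1
t8.Δ1 w1=1 w2=0 w3=0 w5=1 w6=1 w4=1 clk=1 w0=1
t8.Δ2 w1=1 w2=0 w3=0 w5=1 w6=1 w4=1 clk=1 w0=0
t8.Δ3 w1=1 w2=0 w3=0 w5=0 w6=1 w4=1 clk=1 w0=0
t8.Δ4 w1=1 w2=0 w3=1 w5=0 w6=1 w4=1 clk=1 w0=0
t8.Δ5 w1=0 w2=0 w3=1 w5=0 w6=1 w4=1 clk=1 w0=0
t9.Δ0 w1=0 w2=0 w3=1 w5=0 w6=1 w4=1 clk=1 w0=0
t9.Δ1 w1=0 w2=0 w3=1 w5=0 w6=1 w4=1 clk=0 w0=0
t10.Δ0 w1=0 w2=0 w3=1 w5=0 w6=1 w4=1 clk=0 w0=0
t10.Δ1 w1=0 w2=0 w3=1 w5=0 w6=1 w4=1 clk=1 w0=0
t10.Δ2 w1=0 w2=1 w3=1 w5=0 w6=1 w4=1 clk=1 w0=1
t10.Δ3 w1=0 w2=1 w3=1 w5=1 w6=1 w4=1 clk=1 w0=1
t10.Δ4 w1=0 w2=1 w3=0 w5=1 w6=1 w4=1 clk=1 w0=1
t10.Δ5 w1=1 w2=1 w3=0 w5=1 w6=1 w4=1 clk=1 w0=1
t11.Δ0 w1=1 w2=1 w3=0 w5=1 w6=1 w4=1 clk=1 w0=1
t11.Δ1 w1=1 w2=1 w3=0 w5=1 w6=1 w4=1 clk=0 w0=1
t12.Δ0 w1=1 w2=1 w3=0 w5=1 w6=1 w4=1 clk=0 w0=1
t12.Δ1 w1=1 w2=1 w3=0 w5=1 w6=1 w4=1 clk=1 w0=1
t12.Δ2 w1=1 w2=1 w3=0 w5=1 w6=1 w4=1 clk=1 w0=0
t12.Δ3 w1=1 w2=1 w3=0 w5=0 w6=1 w4=1 clk=1 w0=0
t12.Δ4 w1=1 w2=1 w3=1 w5=0 w6=1 w4=1 clk=1 w0=0
t12.Δ5 w1=0 w2=1 w3=1 w5=0 w6=1 w4=1 clk=1 w0=0
t13.Δ0 w1=0 w2=1 w3=1 w5=0 w6=1 w4=1 clk=1 w0=0
t13.Δ1 w1=0 w2=1 w3=1 w5=0 w6=1 w4=1 clk=0 w0=0
t14.Δ0 w1=0 w2=1 w3=1 w5=0 w6=1 w4=1 clk=0 w0=0
t14.Δ1 w1=0 w2=1 w3=1 w5=0 w6=1 w4=1 clk=1 w0=0
t14.Δ2 w1=0 w2=0 w3=1 w5=0 w6=1 w4=1 clk=1 w0=1
t14.Δ3 w1=0 w2=0 w3=1 w5=1 w6=1 w4=1 clk=1 w0=1
t14.Δ4 w1=0 w2=0 w3=0 w5=1 w6=1 w4=1 clk=1 w0=1
t14.Δ5 w1=1 w2=0 w3=0 w5=1 w6=1 w4=1 clk=1 w0=1
t15.Δ0 w1=1 w2=0 w3=0 w5=1 w6=1 w4=1 clk=1 w0=1
t15.Δ1 w1=1 w2=0 w3=0 w5=1 w6=1 w4=1 clk=0 w0=1
t16.Δ0 w1=1 w2=0 w3=0 w5=1 w6=1 w4=1 clk=0 w0=1
t16.Δ1 w1=1 w2=0 w3=0 w5=1 w6=1 w4=1 clk=1 w0=1
t16.Δ2 w1=1 w2=0 w3=0 w5=1 w6=1 w4=1 clk=1 w0=0
t16.Δ3 w1=1 w2=0 w3=0 w5=0 w6=1 w4=1 clk=1 w0=0
t16.Δ4 w1=1 w2=0 w3=1 w5=0 w6=1 w4=1 clk=1 w0=0
t16.Δ5 w1=0 w2=0 w3=1 w5=0 w6=1 w4=1 clk=1 w0=0
t17.Δ0 w1=0 w2=0 w3=1 w5=0 w6=1 w4=1 clk=1 w0=0
t17.Δ1 w1=0 w2=0 w3=1 w5=0 w6=1 w4=1 clk=0 w0=0
t18.Δ0 w1=0 w2=0 w3=1 w5=0 w6=1 w4=1 clk=0 w0=0
t18.Δ1 w1=0 w2=0 w3=1 w5=0 w6=1 w4=1 clk=1 w0=0
t18.Δ2 w1=0 w2=1 w3=1 w5=0 w6=1 w4=1 clk=1 w0=1
t18.Δ3 w1=0 w2=1 w3=1 w5=1 w6=1 w4=1 clk=1 w0=1
t18.Δ4 w1=0 w2=1 w3=0 w5=1 w6=1 w4=1 clk=1 w0=1
t18.Δ5 w1=1 w2=1 w3=0 w5=1 w6=1 w4=1 clk=1 w0=1
t19.Δ0 w1=1 w2=1 w3=0 w5=1 w6=1 w4=1 clk=1 w0=1
t19.Δ1 w1=1 w2=1 w3=0 w5=1 w6=1 w4=1 clk=0 w0=1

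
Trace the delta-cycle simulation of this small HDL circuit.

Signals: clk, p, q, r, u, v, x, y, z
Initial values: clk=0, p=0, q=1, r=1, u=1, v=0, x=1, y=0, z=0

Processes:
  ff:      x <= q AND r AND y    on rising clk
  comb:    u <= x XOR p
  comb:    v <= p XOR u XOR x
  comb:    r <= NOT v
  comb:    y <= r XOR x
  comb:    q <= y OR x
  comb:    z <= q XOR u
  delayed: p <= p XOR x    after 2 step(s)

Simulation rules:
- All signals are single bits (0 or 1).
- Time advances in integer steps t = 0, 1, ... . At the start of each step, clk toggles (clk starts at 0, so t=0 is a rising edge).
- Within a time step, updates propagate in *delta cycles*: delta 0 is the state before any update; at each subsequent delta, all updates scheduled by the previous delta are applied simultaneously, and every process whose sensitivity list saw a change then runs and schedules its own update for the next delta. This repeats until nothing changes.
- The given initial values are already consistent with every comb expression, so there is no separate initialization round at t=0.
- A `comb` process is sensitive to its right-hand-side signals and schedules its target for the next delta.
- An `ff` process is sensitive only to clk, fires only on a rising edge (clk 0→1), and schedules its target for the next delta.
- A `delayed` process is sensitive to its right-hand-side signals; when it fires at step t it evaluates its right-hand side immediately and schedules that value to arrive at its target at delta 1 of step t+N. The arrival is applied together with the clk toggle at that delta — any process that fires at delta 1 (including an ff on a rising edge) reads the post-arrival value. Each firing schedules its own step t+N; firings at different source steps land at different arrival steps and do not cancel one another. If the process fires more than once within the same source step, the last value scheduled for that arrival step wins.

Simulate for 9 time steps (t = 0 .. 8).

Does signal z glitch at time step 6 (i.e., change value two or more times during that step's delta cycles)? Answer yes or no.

t0.Δ0 p=0 r=1 z=0 q=1 x=1 y=0 clk=0 v=0 u=1
t0.Δ1 p=0 r=1 z=0 q=1 x=1 y=0 clk=1 v=0 u=1
t0.Δ2 p=0 r=1 z=0 q=1 x=0 y=0 clk=1 v=0 u=1
t0.Δ3 p=0 r=1 z=0 q=0 x=0 y=1 clk=1 v=1 u=0
t0.Δ4 p=0 r=0 z=0 q=1 x=0 y=1 clk=1 v=0 u=0
t0.Δ5 p=0 r=1 z=1 q=1 x=0 y=0 clk=1 v=0 u=0
t0.Δ6 p=0 r=1 z=1 q=0 x=0 y=1 clk=1 v=0 u=0
t0.Δ7 p=0 r=1 z=0 q=1 x=0 y=1 clk=1 v=0 u=0
t0.Δ8 p=0 r=1 z=1 q=1 x=0 y=1 clk=1 v=0 u=0
t1.Δ0 p=0 r=1 z=1 q=1 x=0 y=1 clk=1 v=0 u=0
t1.Δ1 p=0 r=1 z=1 q=1 x=0 y=1 clk=0 v=0 u=0
t2.Δ0 p=0 r=1 z=1 q=1 x=0 y=1 clk=0 v=0 u=0
t2.Δ1 p=0 r=1 z=1 q=1 x=0 y=1 clk=1 v=0 u=0
t2.Δ2 p=0 r=1 z=1 q=1 x=1 y=1 clk=1 v=0 u=0
t2.Δ3 p=0 r=1 z=1 q=1 x=1 y=0 clk=1 v=1 u=1
t2.Δ4 p=0 r=0 z=0 q=1 x=1 y=0 clk=1 v=0 u=1
t2.Δ5 p=0 r=1 z=0 q=1 x=1 y=1 clk=1 v=0 u=1
t2.Δ6 p=0 r=1 z=0 q=1 x=1 y=0 clk=1 v=0 u=1
t3.Δ0 p=0 r=1 z=0 q=1 x=1 y=0 clk=1 v=0 u=1
t3.Δ1 p=0 r=1 z=0 q=1 x=1 y=0 clk=0 v=0 u=1
t4.Δ0 p=0 r=1 z=0 q=1 x=1 y=0 clk=0 v=0 u=1
t4.Δ1 p=1 r=1 z=0 q=1 x=1 y=0 clk=1 v=0 u=1
t4.Δ2 p=1 r=1 z=0 q=1 x=0 y=0 clk=1 v=1 u=0
t4.Δ3 p=1 r=0 z=1 q=0 x=0 y=1 clk=1 v=1 u=1
t4.Δ4 p=1 r=0 z=1 q=1 x=0 y=0 clk=1 v=0 u=1
t4.Δ5 p=1 r=1 z=0 q=0 x=0 y=0 clk=1 v=0 u=1
t4.Δ6 p=1 r=1 z=1 q=0 x=0 y=1 clk=1 v=0 u=1
t4.Δ7 p=1 r=1 z=1 q=1 x=0 y=1 clk=1 v=0 u=1
t4.Δ8 p=1 r=1 z=0 q=1 x=0 y=1 clk=1 v=0 u=1
t5.Δ0 p=1 r=1 z=0 q=1 x=0 y=1 clk=1 v=0 u=1
t5.Δ1 p=1 r=1 z=0 q=1 x=0 y=1 clk=0 v=0 u=1
t6.Δ0 p=1 r=1 z=0 q=1 x=0 y=1 clk=0 v=0 u=1
t6.Δ1 p=1 r=1 z=0 q=1 x=0 y=1 clk=1 v=0 u=1
t6.Δ2 p=1 r=1 z=0 q=1 x=1 y=1 clk=1 v=0 u=1
t6.Δ3 p=1 r=1 z=0 q=1 x=1 y=0 clk=1 v=1 u=0
t6.Δ4 p=1 r=0 z=1 q=1 x=1 y=0 clk=1 v=0 u=0
t6.Δ5 p=1 r=1 z=1 q=1 x=1 y=1 clk=1 v=0 u=0
t6.Δ6 p=1 r=1 z=1 q=1 x=1 y=0 clk=1 v=0 u=0
t7.Δ0 p=1 r=1 z=1 q=1 x=1 y=0 clk=1 v=0 u=0
t7.Δ1 p=1 r=1 z=1 q=1 x=1 y=0 clk=0 v=0 u=0
t8.Δ0 p=1 r=1 z=1 q=1 x=1 y=0 clk=0 v=0 u=0
t8.Δ1 p=0 r=1 z=1 q=1 x=1 y=0 clk=1 v=0 u=0
t8.Δ2 p=0 r=1 z=1 q=1 x=0 y=0 clk=1 v=1 u=1
t8.Δ3 p=0 r=0 z=0 q=0 x=0 y=1 clk=1 v=1 u=0
t8.Δ4 p=0 r=0 z=0 q=1 x=0 y=0 clk=1 v=0 u=0
t8.Δ5 p=0 r=1 z=1 q=0 x=0 y=0 clk=1 v=0 u=0
t8.Δ6 p=0 r=1 z=0 q=0 x=0 y=1 clk=1 v=0 u=0
t8.Δ7 p=0 r=1 z=0 q=1 x=0 y=1 clk=1 v=0 u=0
t8.Δ8 p=0 r=1 z=1 q=1 x=0 y=1 clk=1 v=0 u=0

no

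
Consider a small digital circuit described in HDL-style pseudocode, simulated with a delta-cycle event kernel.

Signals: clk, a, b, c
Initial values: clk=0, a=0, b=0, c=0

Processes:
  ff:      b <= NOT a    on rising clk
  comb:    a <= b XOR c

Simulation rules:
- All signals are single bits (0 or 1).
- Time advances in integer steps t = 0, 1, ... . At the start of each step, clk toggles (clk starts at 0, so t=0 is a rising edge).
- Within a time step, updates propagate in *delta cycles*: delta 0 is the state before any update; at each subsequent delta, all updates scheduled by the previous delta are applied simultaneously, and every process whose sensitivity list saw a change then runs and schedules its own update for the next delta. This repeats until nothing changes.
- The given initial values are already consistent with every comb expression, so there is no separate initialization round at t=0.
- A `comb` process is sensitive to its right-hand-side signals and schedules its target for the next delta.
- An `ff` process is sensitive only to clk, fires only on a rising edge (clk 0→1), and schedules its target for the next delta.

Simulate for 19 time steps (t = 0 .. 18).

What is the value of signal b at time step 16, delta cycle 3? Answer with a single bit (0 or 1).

t0.Δ0 b=0 a=0 clk=0 c=0
t0.Δ1 b=0 a=0 clk=1 c=0
t0.Δ2 b=1 a=0 clk=1 c=0
t0.Δ3 b=1 a=1 clk=1 c=0
t1.Δ0 b=1 a=1 clk=1 c=0
t1.Δ1 b=1 a=1 clk=0 c=0
t2.Δ0 b=1 a=1 clk=0 c=0
t2.Δ1 b=1 a=1 clk=1 c=0
t2.Δ2 b=0 a=1 clk=1 c=0
t2.Δ3 b=0 a=0 clk=1 c=0
t3.Δ0 b=0 a=0 clk=1 c=0
t3.Δ1 b=0 a=0 clk=0 c=0
t4.Δ0 b=0 a=0 clk=0 c=0
t4.Δ1 b=0 a=0 clk=1 c=0
t4.Δ2 b=1 a=0 clk=1 c=0
t4.Δ3 b=1 a=1 clk=1 c=0
t5.Δ0 b=1 a=1 clk=1 c=0
t5.Δ1 b=1 a=1 clk=0 c=0
t6.Δ0 b=1 a=1 clk=0 c=0
t6.Δ1 b=1 a=1 clk=1 c=0
t6.Δ2 b=0 a=1 clk=1 c=0
t6.Δ3 b=0 a=0 clk=1 c=0
t7.Δ0 b=0 a=0 clk=1 c=0
t7.Δ1 b=0 a=0 clk=0 c=0
t8.Δ0 b=0 a=0 clk=0 c=0
t8.Δ1 b=0 a=0 clk=1 c=0
t8.Δ2 b=1 a=0 clk=1 c=0
t8.Δ3 b=1 a=1 clk=1 c=0
t9.Δ0 b=1 a=1 clk=1 c=0
t9.Δ1 b=1 a=1 clk=0 c=0
t10.Δ0 b=1 a=1 clk=0 c=0
t10.Δ1 b=1 a=1 clk=1 c=0
t10.Δ2 b=0 a=1 clk=1 c=0
t10.Δ3 b=0 a=0 clk=1 c=0
t11.Δ0 b=0 a=0 clk=1 c=0
t11.Δ1 b=0 a=0 clk=0 c=0
t12.Δ0 b=0 a=0 clk=0 c=0
t12.Δ1 b=0 a=0 clk=1 c=0
t12.Δ2 b=1 a=0 clk=1 c=0
t12.Δ3 b=1 a=1 clk=1 c=0
t13.Δ0 b=1 a=1 clk=1 c=0
t13.Δ1 b=1 a=1 clk=0 c=0
t14.Δ0 b=1 a=1 clk=0 c=0
t14.Δ1 b=1 a=1 clk=1 c=0
t14.Δ2 b=0 a=1 clk=1 c=0
t14.Δ3 b=0 a=0 clk=1 c=0
t15.Δ0 b=0 a=0 clk=1 c=0
t15.Δ1 b=0 a=0 clk=0 c=0
t16.Δ0 b=0 a=0 clk=0 c=0
t16.Δ1 b=0 a=0 clk=1 c=0
t16.Δ2 b=1 a=0 clk=1 c=0
t16.Δ3 b=1 a=1 clk=1 c=0
t17.Δ0 b=1 a=1 clk=1 c=0
t17.Δ1 b=1 a=1 clk=0 c=0
t18.Δ0 b=1 a=1 clk=0 c=0
t18.Δ1 b=1 a=1 clk=1 c=0
t18.Δ2 b=0 a=1 clk=1 c=0
t18.Δ3 b=0 a=0 clk=1 c=0

1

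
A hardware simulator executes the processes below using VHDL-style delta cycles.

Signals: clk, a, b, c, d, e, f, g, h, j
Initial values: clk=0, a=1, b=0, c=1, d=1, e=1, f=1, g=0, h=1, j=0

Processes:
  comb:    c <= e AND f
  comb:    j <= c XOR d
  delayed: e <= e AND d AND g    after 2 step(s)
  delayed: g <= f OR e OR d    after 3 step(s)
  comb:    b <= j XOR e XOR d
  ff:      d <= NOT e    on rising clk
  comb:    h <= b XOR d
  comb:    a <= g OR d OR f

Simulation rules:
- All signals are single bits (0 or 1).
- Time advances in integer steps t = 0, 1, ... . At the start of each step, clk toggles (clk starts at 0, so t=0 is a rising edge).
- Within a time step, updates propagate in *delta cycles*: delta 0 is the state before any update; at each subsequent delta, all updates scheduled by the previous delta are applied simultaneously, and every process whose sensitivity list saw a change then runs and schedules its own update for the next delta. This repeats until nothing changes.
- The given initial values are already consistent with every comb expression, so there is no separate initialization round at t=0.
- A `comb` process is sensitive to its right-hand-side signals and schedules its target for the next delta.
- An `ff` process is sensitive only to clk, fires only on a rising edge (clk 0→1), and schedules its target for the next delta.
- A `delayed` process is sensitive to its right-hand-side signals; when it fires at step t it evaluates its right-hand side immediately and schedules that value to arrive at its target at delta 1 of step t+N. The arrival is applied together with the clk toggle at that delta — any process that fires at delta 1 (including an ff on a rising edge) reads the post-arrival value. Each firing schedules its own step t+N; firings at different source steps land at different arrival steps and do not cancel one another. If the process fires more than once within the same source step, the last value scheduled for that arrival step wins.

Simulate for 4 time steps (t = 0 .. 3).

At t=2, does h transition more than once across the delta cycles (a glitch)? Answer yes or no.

no

[bits: b,c,e,g,d,a,clk,h,f,j]
t=0: Δ0=0110110110 Δ1=0110111110 Δ2=0110011110 Δ3=1110011011 Δ4=0110011111 Δ5=0110011011 | 5Δ
t=1: Δ0=0110011011 Δ1=0110010011 | 1Δ
t=2: Δ0=0110010011 Δ1=0100011011 Δ2=1000111011 Δ3=0000111011 Δ4=0000111111 | 4Δ
t=3: Δ0=0000111111 Δ1=0001110111 | 1Δ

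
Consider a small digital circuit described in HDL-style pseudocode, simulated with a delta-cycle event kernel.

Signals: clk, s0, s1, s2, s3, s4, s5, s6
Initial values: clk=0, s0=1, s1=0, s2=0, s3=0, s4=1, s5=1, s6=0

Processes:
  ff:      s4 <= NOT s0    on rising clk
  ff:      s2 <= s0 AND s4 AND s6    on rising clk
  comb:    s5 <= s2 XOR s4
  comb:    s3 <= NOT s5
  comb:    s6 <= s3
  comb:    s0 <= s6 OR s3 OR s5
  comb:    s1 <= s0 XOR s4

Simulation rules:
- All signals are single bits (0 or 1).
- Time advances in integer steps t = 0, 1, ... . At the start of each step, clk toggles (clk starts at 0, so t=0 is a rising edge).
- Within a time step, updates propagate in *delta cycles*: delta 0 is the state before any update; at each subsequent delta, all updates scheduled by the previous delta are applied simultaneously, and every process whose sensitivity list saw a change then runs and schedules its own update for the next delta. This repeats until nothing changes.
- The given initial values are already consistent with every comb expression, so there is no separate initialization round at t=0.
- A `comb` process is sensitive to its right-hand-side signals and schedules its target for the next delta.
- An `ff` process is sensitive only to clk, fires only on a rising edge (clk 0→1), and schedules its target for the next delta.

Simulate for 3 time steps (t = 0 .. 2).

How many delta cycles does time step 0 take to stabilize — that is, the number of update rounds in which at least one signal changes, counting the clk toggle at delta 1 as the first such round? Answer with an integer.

t=0 Δ0: s2=0 s1=0 s3=0 s5=1 s0=1 s6=0 clk=0 s4=1
  Δ1: clk:0→1
  Δ2: s4:1→0
  Δ3: s1:0→1, s5:1→0
  Δ4: s3:0→1, s0:1→0
  Δ5: s1:1→0, s0:0→1, s6:0→1
  Δ6: s1:0→1
  (6Δ to stable)
t=1 Δ0: s2=0 s1=1 s3=1 s5=0 s0=1 s6=1 clk=1 s4=0
  Δ1: clk:1→0
  (1Δ to stable)
t=2 Δ0: s2=0 s1=1 s3=1 s5=0 s0=1 s6=1 clk=0 s4=0
  Δ1: clk:0→1
  (1Δ to stable)

6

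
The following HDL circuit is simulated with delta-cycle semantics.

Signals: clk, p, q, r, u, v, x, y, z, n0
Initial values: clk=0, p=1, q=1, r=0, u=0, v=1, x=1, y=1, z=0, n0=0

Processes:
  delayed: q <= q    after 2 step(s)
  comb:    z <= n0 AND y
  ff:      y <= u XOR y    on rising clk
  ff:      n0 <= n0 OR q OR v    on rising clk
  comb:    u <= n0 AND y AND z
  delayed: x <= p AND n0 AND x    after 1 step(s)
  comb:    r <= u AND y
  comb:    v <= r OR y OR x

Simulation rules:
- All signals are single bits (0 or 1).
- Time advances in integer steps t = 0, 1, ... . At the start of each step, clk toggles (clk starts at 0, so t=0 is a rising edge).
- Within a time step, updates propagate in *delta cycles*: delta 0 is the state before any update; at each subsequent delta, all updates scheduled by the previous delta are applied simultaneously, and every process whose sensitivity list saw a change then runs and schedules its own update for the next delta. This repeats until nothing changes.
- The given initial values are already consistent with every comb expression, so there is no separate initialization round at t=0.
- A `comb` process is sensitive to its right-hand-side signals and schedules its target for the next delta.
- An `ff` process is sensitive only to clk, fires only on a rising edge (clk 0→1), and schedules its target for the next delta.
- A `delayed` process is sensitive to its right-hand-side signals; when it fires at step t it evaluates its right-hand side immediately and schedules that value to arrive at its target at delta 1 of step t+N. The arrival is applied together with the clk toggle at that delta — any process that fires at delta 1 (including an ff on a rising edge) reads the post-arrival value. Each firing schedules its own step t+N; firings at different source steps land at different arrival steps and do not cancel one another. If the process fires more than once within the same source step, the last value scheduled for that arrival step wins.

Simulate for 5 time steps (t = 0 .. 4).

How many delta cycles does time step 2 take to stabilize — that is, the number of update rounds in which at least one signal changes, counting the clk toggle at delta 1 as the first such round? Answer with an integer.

3

t0.Δ0 n0=0 r=0 z=0 y=1 p=1 clk=0 q=1 v=1 u=0 x=1
t0.Δ1 n0=0 r=0 z=0 y=1 p=1 clk=1 q=1 v=1 u=0 x=1
t0.Δ2 n0=1 r=0 z=0 y=1 p=1 clk=1 q=1 v=1 u=0 x=1
t0.Δ3 n0=1 r=0 z=1 y=1 p=1 clk=1 q=1 v=1 u=0 x=1
t0.Δ4 n0=1 r=0 z=1 y=1 p=1 clk=1 q=1 v=1 u=1 x=1
t0.Δ5 n0=1 r=1 z=1 y=1 p=1 clk=1 q=1 v=1 u=1 x=1
t1.Δ0 n0=1 r=1 z=1 y=1 p=1 clk=1 q=1 v=1 u=1 x=1
t1.Δ1 n0=1 r=1 z=1 y=1 p=1 clk=0 q=1 v=1 u=1 x=1
t2.Δ0 n0=1 r=1 z=1 y=1 p=1 clk=0 q=1 v=1 u=1 x=1
t2.Δ1 n0=1 r=1 z=1 y=1 p=1 clk=1 q=1 v=1 u=1 x=1
t2.Δ2 n0=1 r=1 z=1 y=0 p=1 clk=1 q=1 v=1 u=1 x=1
t2.Δ3 n0=1 r=0 z=0 y=0 p=1 clk=1 q=1 v=1 u=0 x=1
t3.Δ0 n0=1 r=0 z=0 y=0 p=1 clk=1 q=1 v=1 u=0 x=1
t3.Δ1 n0=1 r=0 z=0 y=0 p=1 clk=0 q=1 v=1 u=0 x=1
t4.Δ0 n0=1 r=0 z=0 y=0 p=1 clk=0 q=1 v=1 u=0 x=1
t4.Δ1 n0=1 r=0 z=0 y=0 p=1 clk=1 q=1 v=1 u=0 x=1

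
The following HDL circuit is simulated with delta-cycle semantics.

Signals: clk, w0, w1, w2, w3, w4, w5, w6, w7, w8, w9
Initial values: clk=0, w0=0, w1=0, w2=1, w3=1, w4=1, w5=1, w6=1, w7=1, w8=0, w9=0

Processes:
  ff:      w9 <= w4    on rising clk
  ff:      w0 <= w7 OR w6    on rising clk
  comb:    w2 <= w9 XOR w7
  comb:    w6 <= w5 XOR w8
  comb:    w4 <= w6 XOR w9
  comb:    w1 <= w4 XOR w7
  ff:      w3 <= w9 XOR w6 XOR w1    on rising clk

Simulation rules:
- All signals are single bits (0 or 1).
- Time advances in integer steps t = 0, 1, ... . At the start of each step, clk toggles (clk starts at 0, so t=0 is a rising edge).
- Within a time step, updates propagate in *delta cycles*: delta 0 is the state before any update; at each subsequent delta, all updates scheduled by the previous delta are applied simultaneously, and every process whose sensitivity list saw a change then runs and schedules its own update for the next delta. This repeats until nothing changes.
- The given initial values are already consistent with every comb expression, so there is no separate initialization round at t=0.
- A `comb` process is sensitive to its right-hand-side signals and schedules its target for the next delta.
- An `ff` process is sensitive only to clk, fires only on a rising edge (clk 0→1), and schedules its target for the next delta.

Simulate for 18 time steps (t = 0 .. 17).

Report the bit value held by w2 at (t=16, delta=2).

[bits: w0,w2,w8,clk,w6,w5,w4,w3,w7,w9,w1]
t=0: Δ0=01001111100 Δ1=01011111100 Δ2=11011111110 Δ3=10011101110 Δ4=10011101111 | 4Δ
t=1: Δ0=10011101111 Δ1=10001101111 | 1Δ
t=2: Δ0=10001101111 Δ1=10011101111 Δ2=10011101101 Δ3=11011111101 Δ4=11011111100 | 4Δ
t=3: Δ0=11011111100 Δ1=11001111100 | 1Δ
t=4: Δ0=11001111100 Δ1=11011111100 Δ2=11011111110 Δ3=10011101110 Δ4=10011101111 | 4Δ
t=5: Δ0=10011101111 Δ1=10001101111 | 1Δ
t=6: Δ0=10001101111 Δ1=10011101111 Δ2=10011101101 Δ3=11011111101 Δ4=11011111100 | 4Δ
t=7: Δ0=11011111100 Δ1=11001111100 | 1Δ
t=8: Δ0=11001111100 Δ1=11011111100 Δ2=11011111110 Δ3=10011101110 Δ4=10011101111 | 4Δ
t=9: Δ0=10011101111 Δ1=10001101111 | 1Δ
t=10: Δ0=10001101111 Δ1=10011101111 Δ2=10011101101 Δ3=11011111101 Δ4=11011111100 | 4Δ
t=11: Δ0=11011111100 Δ1=11001111100 | 1Δ
t=12: Δ0=11001111100 Δ1=11011111100 Δ2=11011111110 Δ3=10011101110 Δ4=10011101111 | 4Δ
t=13: Δ0=10011101111 Δ1=10001101111 | 1Δ
t=14: Δ0=10001101111 Δ1=10011101111 Δ2=10011101101 Δ3=11011111101 Δ4=11011111100 | 4Δ
t=15: Δ0=11011111100 Δ1=11001111100 | 1Δ
t=16: Δ0=11001111100 Δ1=11011111100 Δ2=11011111110 Δ3=10011101110 Δ4=10011101111 | 4Δ
t=17: Δ0=10011101111 Δ1=10001101111 | 1Δ

1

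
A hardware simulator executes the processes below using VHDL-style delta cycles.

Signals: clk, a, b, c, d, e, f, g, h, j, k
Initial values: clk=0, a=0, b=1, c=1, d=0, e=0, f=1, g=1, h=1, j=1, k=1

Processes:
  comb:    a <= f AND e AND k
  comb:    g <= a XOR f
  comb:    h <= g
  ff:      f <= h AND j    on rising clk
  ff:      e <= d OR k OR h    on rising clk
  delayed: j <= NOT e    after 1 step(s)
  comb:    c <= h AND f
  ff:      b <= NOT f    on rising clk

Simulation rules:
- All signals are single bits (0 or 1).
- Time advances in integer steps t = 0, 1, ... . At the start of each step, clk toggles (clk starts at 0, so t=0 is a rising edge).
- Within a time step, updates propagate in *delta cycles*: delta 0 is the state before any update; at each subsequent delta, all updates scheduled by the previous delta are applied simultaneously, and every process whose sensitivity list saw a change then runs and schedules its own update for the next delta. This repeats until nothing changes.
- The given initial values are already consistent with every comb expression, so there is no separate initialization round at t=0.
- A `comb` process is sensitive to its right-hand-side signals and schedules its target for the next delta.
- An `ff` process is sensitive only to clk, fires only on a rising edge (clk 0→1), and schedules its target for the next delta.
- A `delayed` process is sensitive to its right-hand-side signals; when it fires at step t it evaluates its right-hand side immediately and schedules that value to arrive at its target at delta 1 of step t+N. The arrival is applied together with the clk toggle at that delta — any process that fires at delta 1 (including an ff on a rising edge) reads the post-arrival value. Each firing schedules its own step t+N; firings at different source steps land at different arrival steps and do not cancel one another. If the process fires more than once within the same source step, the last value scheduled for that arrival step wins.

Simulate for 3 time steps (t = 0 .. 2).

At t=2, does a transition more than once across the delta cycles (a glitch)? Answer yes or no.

t=0 Δ0: b=1 h=1 a=0 e=0 c=1 k=1 f=1 j=1 clk=0 g=1 d=0
  Δ1: clk:0→1
  Δ2: b:1→0, e:0→1
  Δ3: a:0→1
  Δ4: g:1→0
  Δ5: h:1→0
  Δ6: c:1→0
  (6Δ to stable)
t=1 Δ0: b=0 h=0 a=1 e=1 c=0 k=1 f=1 j=1 clk=1 g=0 d=0
  Δ1: j:1→0, clk:1→0
  (1Δ to stable)
t=2 Δ0: b=0 h=0 a=1 e=1 c=0 k=1 f=1 j=0 clk=0 g=0 d=0
  Δ1: clk:0→1
  Δ2: f:1→0
  Δ3: a:1→0, g:0→1
  Δ4: h:0→1, g:1→0
  Δ5: h:1→0
  (5Δ to stable)

no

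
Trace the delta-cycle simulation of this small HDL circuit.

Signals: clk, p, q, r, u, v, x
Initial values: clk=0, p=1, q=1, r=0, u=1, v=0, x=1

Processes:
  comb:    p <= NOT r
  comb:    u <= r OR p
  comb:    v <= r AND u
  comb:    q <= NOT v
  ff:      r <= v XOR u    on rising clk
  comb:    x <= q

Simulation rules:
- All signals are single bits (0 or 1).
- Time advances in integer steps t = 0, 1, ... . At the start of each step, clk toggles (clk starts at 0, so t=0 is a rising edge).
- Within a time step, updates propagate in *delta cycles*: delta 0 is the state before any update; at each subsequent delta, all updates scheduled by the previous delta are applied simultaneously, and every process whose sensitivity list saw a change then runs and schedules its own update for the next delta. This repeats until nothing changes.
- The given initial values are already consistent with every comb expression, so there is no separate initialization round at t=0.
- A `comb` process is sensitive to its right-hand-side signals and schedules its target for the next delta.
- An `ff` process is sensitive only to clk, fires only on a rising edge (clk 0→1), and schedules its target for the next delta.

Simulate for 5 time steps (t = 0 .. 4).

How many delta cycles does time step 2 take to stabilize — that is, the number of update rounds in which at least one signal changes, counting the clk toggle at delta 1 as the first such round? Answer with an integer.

5

t=0 Δ0: v=0 r=0 clk=0 x=1 q=1 u=1 p=1
  Δ1: clk:0→1
  Δ2: r:0→1
  Δ3: v:0→1, p:1→0
  Δ4: q:1→0
  Δ5: x:1→0
  (5Δ to stable)
t=1 Δ0: v=1 r=1 clk=1 x=0 q=0 u=1 p=0
  Δ1: clk:1→0
  (1Δ to stable)
t=2 Δ0: v=1 r=1 clk=0 x=0 q=0 u=1 p=0
  Δ1: clk:0→1
  Δ2: r:1→0
  Δ3: v:1→0, u:1→0, p:0→1
  Δ4: q:0→1, u:0→1
  Δ5: x:0→1
  (5Δ to stable)
t=3 Δ0: v=0 r=0 clk=1 x=1 q=1 u=1 p=1
  Δ1: clk:1→0
  (1Δ to stable)
t=4 Δ0: v=0 r=0 clk=0 x=1 q=1 u=1 p=1
  Δ1: clk:0→1
  Δ2: r:0→1
  Δ3: v:0→1, p:1→0
  Δ4: q:1→0
  Δ5: x:1→0
  (5Δ to stable)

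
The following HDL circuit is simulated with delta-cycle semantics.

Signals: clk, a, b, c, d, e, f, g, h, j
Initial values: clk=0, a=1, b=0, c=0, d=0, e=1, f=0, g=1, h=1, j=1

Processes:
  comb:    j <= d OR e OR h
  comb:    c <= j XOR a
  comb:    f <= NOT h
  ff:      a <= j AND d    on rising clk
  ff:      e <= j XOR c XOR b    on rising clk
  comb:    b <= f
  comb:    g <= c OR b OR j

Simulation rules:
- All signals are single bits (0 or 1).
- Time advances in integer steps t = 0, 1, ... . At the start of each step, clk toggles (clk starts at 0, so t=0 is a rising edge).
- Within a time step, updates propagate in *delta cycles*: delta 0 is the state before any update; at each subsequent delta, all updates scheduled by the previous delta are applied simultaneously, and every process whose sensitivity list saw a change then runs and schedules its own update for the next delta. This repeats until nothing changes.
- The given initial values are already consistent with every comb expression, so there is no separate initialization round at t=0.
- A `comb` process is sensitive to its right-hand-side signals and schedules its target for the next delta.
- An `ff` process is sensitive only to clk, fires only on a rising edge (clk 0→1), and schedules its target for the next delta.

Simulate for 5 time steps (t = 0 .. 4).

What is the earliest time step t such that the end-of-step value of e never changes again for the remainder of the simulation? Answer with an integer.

2

t=0 Δ0: clk=0 b=0 f=0 j=1 c=0 g=1 a=1 d=0 h=1 e=1
  Δ1: clk:0→1
  Δ2: a:1→0
  Δ3: c:0→1
  (3Δ to stable)
t=1 Δ0: clk=1 b=0 f=0 j=1 c=1 g=1 a=0 d=0 h=1 e=1
  Δ1: clk:1→0
  (1Δ to stable)
t=2 Δ0: clk=0 b=0 f=0 j=1 c=1 g=1 a=0 d=0 h=1 e=1
  Δ1: clk:0→1
  Δ2: e:1→0
  (2Δ to stable)
t=3 Δ0: clk=1 b=0 f=0 j=1 c=1 g=1 a=0 d=0 h=1 e=0
  Δ1: clk:1→0
  (1Δ to stable)
t=4 Δ0: clk=0 b=0 f=0 j=1 c=1 g=1 a=0 d=0 h=1 e=0
  Δ1: clk:0→1
  (1Δ to stable)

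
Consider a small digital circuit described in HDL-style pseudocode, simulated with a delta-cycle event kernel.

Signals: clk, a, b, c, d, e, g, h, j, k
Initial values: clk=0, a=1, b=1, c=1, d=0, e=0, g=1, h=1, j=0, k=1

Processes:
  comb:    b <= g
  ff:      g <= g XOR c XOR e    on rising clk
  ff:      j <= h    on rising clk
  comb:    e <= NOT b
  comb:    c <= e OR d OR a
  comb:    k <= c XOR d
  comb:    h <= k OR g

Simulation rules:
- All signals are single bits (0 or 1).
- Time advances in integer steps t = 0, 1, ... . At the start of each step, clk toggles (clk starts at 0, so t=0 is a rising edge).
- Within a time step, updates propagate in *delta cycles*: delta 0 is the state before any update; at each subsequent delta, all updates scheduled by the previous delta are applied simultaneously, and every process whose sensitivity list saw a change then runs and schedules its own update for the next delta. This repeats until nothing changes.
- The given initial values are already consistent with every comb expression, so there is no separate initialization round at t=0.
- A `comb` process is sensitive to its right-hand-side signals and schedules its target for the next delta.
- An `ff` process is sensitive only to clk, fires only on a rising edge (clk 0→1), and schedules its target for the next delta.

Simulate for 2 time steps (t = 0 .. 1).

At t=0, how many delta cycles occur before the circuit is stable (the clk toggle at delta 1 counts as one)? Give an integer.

t=0 Δ0: k=1 a=1 g=1 c=1 e=0 d=0 h=1 b=1 j=0 clk=0
  Δ1: clk:0→1
  Δ2: g:1→0, j:0→1
  Δ3: b:1→0
  Δ4: e:0→1
  (4Δ to stable)
t=1 Δ0: k=1 a=1 g=0 c=1 e=1 d=0 h=1 b=0 j=1 clk=1
  Δ1: clk:1→0
  (1Δ to stable)

4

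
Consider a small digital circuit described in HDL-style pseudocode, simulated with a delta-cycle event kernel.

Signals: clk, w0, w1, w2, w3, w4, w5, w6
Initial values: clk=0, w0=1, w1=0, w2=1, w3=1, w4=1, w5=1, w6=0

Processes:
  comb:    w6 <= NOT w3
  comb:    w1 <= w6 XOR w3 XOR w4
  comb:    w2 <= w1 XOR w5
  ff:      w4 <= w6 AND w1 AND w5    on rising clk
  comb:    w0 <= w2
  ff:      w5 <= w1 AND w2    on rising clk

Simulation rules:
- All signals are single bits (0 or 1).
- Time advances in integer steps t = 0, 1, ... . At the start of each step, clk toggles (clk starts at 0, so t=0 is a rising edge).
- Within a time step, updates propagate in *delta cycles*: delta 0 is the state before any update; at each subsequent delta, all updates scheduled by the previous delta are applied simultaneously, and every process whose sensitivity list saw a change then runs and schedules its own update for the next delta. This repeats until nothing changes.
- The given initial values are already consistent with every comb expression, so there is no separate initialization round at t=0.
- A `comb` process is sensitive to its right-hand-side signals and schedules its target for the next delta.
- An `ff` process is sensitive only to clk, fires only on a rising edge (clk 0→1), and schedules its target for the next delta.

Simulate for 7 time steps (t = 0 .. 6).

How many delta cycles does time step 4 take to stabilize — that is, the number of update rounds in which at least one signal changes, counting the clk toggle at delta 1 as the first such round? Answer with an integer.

4

t0.Δ0 w0=1 w6=0 w5=1 w1=0 w2=1 w3=1 clk=0 w4=1
t0.Δ1 w0=1 w6=0 w5=1 w1=0 w2=1 w3=1 clk=1 w4=1
t0.Δ2 w0=1 w6=0 w5=0 w1=0 w2=1 w3=1 clk=1 w4=0
t0.Δ3 w0=1 w6=0 w5=0 w1=1 w2=0 w3=1 clk=1 w4=0
t0.Δ4 w0=0 w6=0 w5=0 w1=1 w2=1 w3=1 clk=1 w4=0
t0.Δ5 w0=1 w6=0 w5=0 w1=1 w2=1 w3=1 clk=1 w4=0
t1.Δ0 w0=1 w6=0 w5=0 w1=1 w2=1 w3=1 clk=1 w4=0
t1.Δ1 w0=1 w6=0 w5=0 w1=1 w2=1 w3=1 clk=0 w4=0
t2.Δ0 w0=1 w6=0 w5=0 w1=1 w2=1 w3=1 clk=0 w4=0
t2.Δ1 w0=1 w6=0 w5=0 w1=1 w2=1 w3=1 clk=1 w4=0
t2.Δ2 w0=1 w6=0 w5=1 w1=1 w2=1 w3=1 clk=1 w4=0
t2.Δ3 w0=1 w6=0 w5=1 w1=1 w2=0 w3=1 clk=1 w4=0
t2.Δ4 w0=0 w6=0 w5=1 w1=1 w2=0 w3=1 clk=1 w4=0
t3.Δ0 w0=0 w6=0 w5=1 w1=1 w2=0 w3=1 clk=1 w4=0
t3.Δ1 w0=0 w6=0 w5=1 w1=1 w2=0 w3=1 clk=0 w4=0
t4.Δ0 w0=0 w6=0 w5=1 w1=1 w2=0 w3=1 clk=0 w4=0
t4.Δ1 w0=0 w6=0 w5=1 w1=1 w2=0 w3=1 clk=1 w4=0
t4.Δ2 w0=0 w6=0 w5=0 w1=1 w2=0 w3=1 clk=1 w4=0
t4.Δ3 w0=0 w6=0 w5=0 w1=1 w2=1 w3=1 clk=1 w4=0
t4.Δ4 w0=1 w6=0 w5=0 w1=1 w2=1 w3=1 clk=1 w4=0
t5.Δ0 w0=1 w6=0 w5=0 w1=1 w2=1 w3=1 clk=1 w4=0
t5.Δ1 w0=1 w6=0 w5=0 w1=1 w2=1 w3=1 clk=0 w4=0
t6.Δ0 w0=1 w6=0 w5=0 w1=1 w2=1 w3=1 clk=0 w4=0
t6.Δ1 w0=1 w6=0 w5=0 w1=1 w2=1 w3=1 clk=1 w4=0
t6.Δ2 w0=1 w6=0 w5=1 w1=1 w2=1 w3=1 clk=1 w4=0
t6.Δ3 w0=1 w6=0 w5=1 w1=1 w2=0 w3=1 clk=1 w4=0
t6.Δ4 w0=0 w6=0 w5=1 w1=1 w2=0 w3=1 clk=1 w4=0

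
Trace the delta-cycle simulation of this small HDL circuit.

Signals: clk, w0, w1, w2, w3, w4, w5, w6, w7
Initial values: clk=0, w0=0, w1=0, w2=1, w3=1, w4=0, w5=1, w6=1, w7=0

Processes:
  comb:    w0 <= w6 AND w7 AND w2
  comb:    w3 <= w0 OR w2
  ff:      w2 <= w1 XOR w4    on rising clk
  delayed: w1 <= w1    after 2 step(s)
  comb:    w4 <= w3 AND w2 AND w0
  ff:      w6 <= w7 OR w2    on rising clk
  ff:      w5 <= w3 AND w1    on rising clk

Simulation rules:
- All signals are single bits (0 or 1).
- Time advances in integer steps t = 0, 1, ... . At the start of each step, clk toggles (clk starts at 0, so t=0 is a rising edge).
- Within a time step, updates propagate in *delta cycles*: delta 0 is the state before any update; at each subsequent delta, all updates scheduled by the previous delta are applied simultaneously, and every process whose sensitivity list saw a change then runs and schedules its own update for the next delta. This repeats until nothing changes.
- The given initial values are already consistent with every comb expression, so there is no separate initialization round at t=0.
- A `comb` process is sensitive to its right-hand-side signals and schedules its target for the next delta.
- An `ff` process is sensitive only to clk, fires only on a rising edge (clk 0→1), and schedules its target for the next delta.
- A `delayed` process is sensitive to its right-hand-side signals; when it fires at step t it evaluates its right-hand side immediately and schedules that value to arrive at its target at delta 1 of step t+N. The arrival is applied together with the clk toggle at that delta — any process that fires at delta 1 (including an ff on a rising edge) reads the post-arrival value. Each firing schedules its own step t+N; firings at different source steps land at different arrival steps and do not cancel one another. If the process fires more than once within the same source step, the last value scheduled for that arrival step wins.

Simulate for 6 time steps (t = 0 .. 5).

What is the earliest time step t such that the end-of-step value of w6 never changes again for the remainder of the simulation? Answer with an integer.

[bits: w5,w2,w7,clk,w0,w6,w4,w3,w1]
t=0: Δ0=110001010 Δ1=110101010 Δ2=000101010 Δ3=000101000 | 3Δ
t=1: Δ0=000101000 Δ1=000001000 | 1Δ
t=2: Δ0=000001000 Δ1=000101000 Δ2=000100000 | 2Δ
t=3: Δ0=000100000 Δ1=000000000 | 1Δ
t=4: Δ0=000000000 Δ1=000100000 | 1Δ
t=5: Δ0=000100000 Δ1=000000000 | 1Δ

2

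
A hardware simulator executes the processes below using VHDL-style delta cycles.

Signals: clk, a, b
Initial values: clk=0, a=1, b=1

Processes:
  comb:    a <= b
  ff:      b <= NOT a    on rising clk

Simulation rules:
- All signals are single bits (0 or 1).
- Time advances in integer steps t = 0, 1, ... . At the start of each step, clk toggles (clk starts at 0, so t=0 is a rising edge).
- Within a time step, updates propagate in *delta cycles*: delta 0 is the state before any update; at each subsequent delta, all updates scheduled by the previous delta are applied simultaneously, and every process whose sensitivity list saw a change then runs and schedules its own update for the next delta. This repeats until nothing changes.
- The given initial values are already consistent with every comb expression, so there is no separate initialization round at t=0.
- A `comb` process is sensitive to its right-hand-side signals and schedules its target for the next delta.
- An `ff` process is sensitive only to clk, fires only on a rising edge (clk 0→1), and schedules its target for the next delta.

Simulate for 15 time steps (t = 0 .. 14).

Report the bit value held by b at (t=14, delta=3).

1

t0.Δ0 b=1 clk=0 a=1
t0.Δ1 b=1 clk=1 a=1
t0.Δ2 b=0 clk=1 a=1
t0.Δ3 b=0 clk=1 a=0
t1.Δ0 b=0 clk=1 a=0
t1.Δ1 b=0 clk=0 a=0
t2.Δ0 b=0 clk=0 a=0
t2.Δ1 b=0 clk=1 a=0
t2.Δ2 b=1 clk=1 a=0
t2.Δ3 b=1 clk=1 a=1
t3.Δ0 b=1 clk=1 a=1
t3.Δ1 b=1 clk=0 a=1
t4.Δ0 b=1 clk=0 a=1
t4.Δ1 b=1 clk=1 a=1
t4.Δ2 b=0 clk=1 a=1
t4.Δ3 b=0 clk=1 a=0
t5.Δ0 b=0 clk=1 a=0
t5.Δ1 b=0 clk=0 a=0
t6.Δ0 b=0 clk=0 a=0
t6.Δ1 b=0 clk=1 a=0
t6.Δ2 b=1 clk=1 a=0
t6.Δ3 b=1 clk=1 a=1
t7.Δ0 b=1 clk=1 a=1
t7.Δ1 b=1 clk=0 a=1
t8.Δ0 b=1 clk=0 a=1
t8.Δ1 b=1 clk=1 a=1
t8.Δ2 b=0 clk=1 a=1
t8.Δ3 b=0 clk=1 a=0
t9.Δ0 b=0 clk=1 a=0
t9.Δ1 b=0 clk=0 a=0
t10.Δ0 b=0 clk=0 a=0
t10.Δ1 b=0 clk=1 a=0
t10.Δ2 b=1 clk=1 a=0
t10.Δ3 b=1 clk=1 a=1
t11.Δ0 b=1 clk=1 a=1
t11.Δ1 b=1 clk=0 a=1
t12.Δ0 b=1 clk=0 a=1
t12.Δ1 b=1 clk=1 a=1
t12.Δ2 b=0 clk=1 a=1
t12.Δ3 b=0 clk=1 a=0
t13.Δ0 b=0 clk=1 a=0
t13.Δ1 b=0 clk=0 a=0
t14.Δ0 b=0 clk=0 a=0
t14.Δ1 b=0 clk=1 a=0
t14.Δ2 b=1 clk=1 a=0
t14.Δ3 b=1 clk=1 a=1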